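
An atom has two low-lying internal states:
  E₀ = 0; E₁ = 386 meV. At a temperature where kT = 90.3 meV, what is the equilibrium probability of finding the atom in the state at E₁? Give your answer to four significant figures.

0.01373

Eᵢ/kT = 0, 4.27464.
Z = Σ e^(−Eᵢ/kT) = e^(−0) + e^(−4.27464) = 1.00000 + 0.0139171 = 1.01392.
P₁ = e^(−E₁/kT) / Z = 0.0139171/1.01392 = 0.01373.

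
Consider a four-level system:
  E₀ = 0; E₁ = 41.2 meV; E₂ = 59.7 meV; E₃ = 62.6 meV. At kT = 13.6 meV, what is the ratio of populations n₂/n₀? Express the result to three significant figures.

n₂/n₀ = exp[−(E₂−E₀)/kT] = exp(−(59.7 meV)/(13.6 meV)) = exp(-4.3897) = 0.0124.

0.0124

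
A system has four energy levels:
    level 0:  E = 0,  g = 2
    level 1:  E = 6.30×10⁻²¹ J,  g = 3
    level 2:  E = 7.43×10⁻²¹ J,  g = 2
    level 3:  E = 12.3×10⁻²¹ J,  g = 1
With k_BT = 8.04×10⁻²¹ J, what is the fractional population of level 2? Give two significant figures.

0.18

Eᵢ/kT = 0, 0.7836, 0.9241, 1.530.
Z = Σ gᵢe^(−Eᵢ/kT) = 2·e^(−0) + 3·e^(−0.7836) + 2·e^(−0.9241) + 1·e^(−1.530) = 2.000 + 1.370 + 0.7938 + 0.2165 = 4.380.
P₂ = g₂ e^(−E₂/kT) / Z = 0.7938/4.380 = 0.18.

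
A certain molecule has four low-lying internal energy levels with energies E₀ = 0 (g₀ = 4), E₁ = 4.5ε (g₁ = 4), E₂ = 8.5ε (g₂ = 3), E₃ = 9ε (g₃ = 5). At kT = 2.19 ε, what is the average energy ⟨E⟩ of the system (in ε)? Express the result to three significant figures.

0.767 ε

Eᵢ/kT = 0, 2.0548, 3.8813, 4.1096.
Z = Σ gᵢe^(−Eᵢ/kT) = 4·e^(−0) + 4·e^(−2.0548) + 3·e^(−3.8813) + 5·e^(−4.1096) = 4.0000 + 0.51247 + 0.061872 + 0.082072 = 4.6564.
⟨E⟩ = Σ Eᵢ gᵢe^(−Eᵢ/kT) / Z = (0·4.0000 + 4.5·0.51247 + 8.5·0.061872 + 9·0.082072) / 4.6564 = 0.767 ε.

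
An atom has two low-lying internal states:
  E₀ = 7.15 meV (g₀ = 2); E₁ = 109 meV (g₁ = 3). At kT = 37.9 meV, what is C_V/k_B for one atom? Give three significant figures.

Eᵢ/kT = 0.18865, 2.8760.
Z = Σ gᵢe^(−Eᵢ/kT) = 2·e^(−0.18865) + 3·e^(−2.8760) = 1.6562 + 0.16908 = 1.8253.
⟨E⟩ = 16.584 meV, ⟨E²⟩ = 1146.9 meV².
C_V/k_B = (⟨E²⟩ − ⟨E⟩²)/(kT)² = (1146.9 − 275.03)/1436.4 = 0.607.

0.607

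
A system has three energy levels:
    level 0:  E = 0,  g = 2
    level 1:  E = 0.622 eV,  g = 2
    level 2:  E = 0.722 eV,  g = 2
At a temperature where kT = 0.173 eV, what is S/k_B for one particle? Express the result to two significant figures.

0.89

Eᵢ/kT = 0, 3.595, 4.173.
Z = Σ gᵢe^(−Eᵢ/kT) = 2·e^(−0) + 2·e^(−3.595) + 2·e^(−4.173) = 2.000 + 0.05492 + 0.03081 = 2.086.
⟨E⟩ = Σ EᵢPᵢ = 0.02704 eV.
S/k_B = ln Z + ⟨E⟩/kT = ln(2.086) + 0.02704/0.173 = 0.7352 + 0.1563 = 0.89.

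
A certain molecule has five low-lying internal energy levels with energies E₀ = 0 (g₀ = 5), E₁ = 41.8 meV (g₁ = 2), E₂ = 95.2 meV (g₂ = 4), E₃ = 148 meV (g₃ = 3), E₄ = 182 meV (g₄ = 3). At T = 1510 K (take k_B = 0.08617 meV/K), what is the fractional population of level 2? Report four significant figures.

k_BT = 0.08617 × 1510 K = 130.117 meV.
Eᵢ/kT = 0, 0.321249, 0.731649, 1.13744, 1.39874.
Z = Σ gᵢe^(−Eᵢ/kT) = 5·e^(−0) + 2·e^(−0.321249) + 4·e^(−0.731649) + 3·e^(−1.13744) + 3·e^(−1.39874) = 5.00000 + 1.45049 + 1.92446 + 0.961916 + 0.740724 = 10.0776.
P₂ = g₂ e^(−E₂/kT) / Z = 1.92446/10.0776 = 0.1910.

0.1910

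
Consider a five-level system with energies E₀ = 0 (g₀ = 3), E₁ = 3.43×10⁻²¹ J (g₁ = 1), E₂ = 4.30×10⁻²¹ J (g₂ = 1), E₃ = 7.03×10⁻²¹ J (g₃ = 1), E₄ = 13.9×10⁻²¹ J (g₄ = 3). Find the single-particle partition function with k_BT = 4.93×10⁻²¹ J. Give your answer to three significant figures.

Z = 4.34

Eᵢ/kT = 0, 0.69574, 0.87221, 1.4260, 2.8195.
Z = Σ gᵢe^(−Eᵢ/kT) = 3·e^(−0) + 1·e^(−0.69574) + 1·e^(−0.87221) + 1·e^(−1.4260) + 3·e^(−2.8195) = 3.0000 + 0.49871 + 0.41803 + 0.24027 + 0.17891 = 4.3359.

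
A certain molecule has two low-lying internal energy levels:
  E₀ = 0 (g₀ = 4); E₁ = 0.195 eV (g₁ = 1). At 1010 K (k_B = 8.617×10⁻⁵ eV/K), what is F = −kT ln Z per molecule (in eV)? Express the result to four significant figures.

k_BT = 8.617×10⁻⁵ × 1010 K = 0.0870317 eV.
Eᵢ/kT = 0, 2.24056.
Z = Σ gᵢe^(−Eᵢ/kT) = 4·e^(−0) + 1·e^(−2.24056) = 4.00000 + 0.106399 = 4.10640.
F = −kT ln Z = −0.0870317 × ln(4.10640) = −0.0870317 × 1.41255 = -0.1229 eV.

-0.1229 eV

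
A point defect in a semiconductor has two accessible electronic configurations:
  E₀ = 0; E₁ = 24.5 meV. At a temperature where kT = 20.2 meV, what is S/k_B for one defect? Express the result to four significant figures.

Eᵢ/kT = 0, 1.21287.
Z = Σ e^(−Eᵢ/kT) = e^(−0) + e^(−1.21287) = 1.00000 + 0.297343 = 1.29734.
⟨E⟩ = Σ EᵢPᵢ = 5.61526 meV.
S/k_B = ln Z + ⟨E⟩/kT = ln(1.29734) + 5.61526/20.2 = 0.260316 + 0.277983 = 0.5383.

0.5383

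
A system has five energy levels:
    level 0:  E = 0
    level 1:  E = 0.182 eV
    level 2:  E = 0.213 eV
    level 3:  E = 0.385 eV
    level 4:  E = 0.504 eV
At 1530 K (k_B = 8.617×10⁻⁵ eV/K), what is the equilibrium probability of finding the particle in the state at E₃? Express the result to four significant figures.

0.03534

k_BT = 8.617×10⁻⁵ × 1530 K = 0.131840 eV.
Eᵢ/kT = 0, 1.38046, 1.61559, 2.92021, 3.82282.
Z = Σ e^(−Eᵢ/kT) = e^(−0) + e^(−1.38046) + e^(−1.61559) + e^(−2.92021) + e^(−3.82282) = 1.00000 + 0.251463 + 0.198773 + 0.0539224 + 0.0218661 = 1.52602.
P₃ = e^(−E₃/kT) / Z = 0.0539224/1.52602 = 0.03534.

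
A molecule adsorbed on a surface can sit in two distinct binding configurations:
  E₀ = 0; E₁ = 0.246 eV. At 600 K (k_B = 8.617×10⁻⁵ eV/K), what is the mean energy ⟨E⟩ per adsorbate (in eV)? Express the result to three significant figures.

k_BT = 8.617×10⁻⁵ × 600 K = 0.051702 eV.
Eᵢ/kT = 0, 4.7580.
Z = Σ e^(−Eᵢ/kT) = e^(−0) + e^(−4.7580) = 1.0000 + 0.0085828 = 1.0086.
⟨E⟩ = Σ Eᵢ e^(−Eᵢ/kT) / Z = (0·1.0000 + 0.246·0.0085828) / 1.0086 = 0.00209 eV.

0.00209 eV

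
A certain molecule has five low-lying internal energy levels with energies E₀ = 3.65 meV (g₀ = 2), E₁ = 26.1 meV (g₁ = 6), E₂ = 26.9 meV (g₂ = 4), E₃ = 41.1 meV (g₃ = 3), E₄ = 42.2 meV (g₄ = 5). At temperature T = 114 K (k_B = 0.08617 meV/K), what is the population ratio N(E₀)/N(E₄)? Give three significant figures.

20.2

k_BT = 0.08617 × 114 K = 9.8234 meV.
n₀/n₄ = (g₀/g₄) exp[−(E₀−E₄)/kT] = (2/5) × exp(−(-38.55 meV)/(9.8234 meV)) = (2/5) × exp(3.9243) = 20.2.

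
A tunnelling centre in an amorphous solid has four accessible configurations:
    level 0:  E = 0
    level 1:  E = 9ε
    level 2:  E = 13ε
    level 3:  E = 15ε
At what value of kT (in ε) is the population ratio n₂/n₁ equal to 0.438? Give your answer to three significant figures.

4.85 ε

n₂/n₁ = exp[−(E₂−E₁)/kT] = 0.438.
⇒ (E₂−E₁)/kT = ln(1/0.438) = ln(2.2831) = 0.82553.
kT = 4ε / 0.82553 = 4.85 ε.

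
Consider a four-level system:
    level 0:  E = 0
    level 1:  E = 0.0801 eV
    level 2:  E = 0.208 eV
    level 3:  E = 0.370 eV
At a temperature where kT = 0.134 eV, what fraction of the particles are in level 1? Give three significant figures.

Eᵢ/kT = 0, 0.59776, 1.5522, 2.7612.
Z = Σ e^(−Eᵢ/kT) = e^(−0) + e^(−0.59776) + e^(−1.5522) + e^(−2.7612) = 1.0000 + 0.55004 + 0.21178 + 0.063216 = 1.8250.
P₁ = e^(−E₁/kT) / Z = 0.55004/1.8250 = 0.301.

0.301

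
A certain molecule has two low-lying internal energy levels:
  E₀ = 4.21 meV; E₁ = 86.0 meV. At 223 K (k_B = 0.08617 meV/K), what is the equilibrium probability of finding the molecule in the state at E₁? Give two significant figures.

k_BT = 0.08617 × 223 K = 19.22 meV.
Eᵢ/kT = 0.2190, 4.475.
Z = Σ e^(−Eᵢ/kT) = e^(−0.2190) + e^(−4.475) = 0.8033 + 0.01139 = 0.8147.
P₁ = e^(−E₁/kT) / Z = 0.01139/0.8147 = 0.014.

0.014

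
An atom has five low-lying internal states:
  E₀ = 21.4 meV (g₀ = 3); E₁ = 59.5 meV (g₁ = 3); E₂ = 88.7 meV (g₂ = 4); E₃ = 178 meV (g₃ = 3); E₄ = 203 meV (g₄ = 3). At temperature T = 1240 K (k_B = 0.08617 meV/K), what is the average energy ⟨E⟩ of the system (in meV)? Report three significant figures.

72.3 meV

k_BT = 0.08617 × 1240 K = 106.85 meV.
Eᵢ/kT = 0.20028, 0.55686, 0.83014, 1.6659, 1.8999.
Z = Σ gᵢe^(−Eᵢ/kT) = 3·e^(−0.20028) + 3·e^(−0.55686) + 4·e^(−0.83014) + 3·e^(−1.6659) + 3·e^(−1.8999) = 2.4555 + 1.7190 + 1.7440 + 0.56706 + 0.44875 = 6.9343.
⟨E⟩ = Σ Eᵢ gᵢe^(−Eᵢ/kT) / Z = (21.4·2.4555 + 59.5·1.7190 + 88.7·1.7440 + 178·0.56706 + 203·0.44875) / 6.9343 = 72.3 meV.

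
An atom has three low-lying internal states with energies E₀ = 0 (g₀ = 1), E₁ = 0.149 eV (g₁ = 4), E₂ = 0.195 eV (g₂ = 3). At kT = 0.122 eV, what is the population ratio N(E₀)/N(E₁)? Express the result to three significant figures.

0.848

n₀/n₁ = (g₀/g₁) exp[−(E₀−E₁)/kT] = (1/4) × exp(−(-0.149 eV)/(0.122 eV)) = (1/4) × exp(1.2213) = 0.848.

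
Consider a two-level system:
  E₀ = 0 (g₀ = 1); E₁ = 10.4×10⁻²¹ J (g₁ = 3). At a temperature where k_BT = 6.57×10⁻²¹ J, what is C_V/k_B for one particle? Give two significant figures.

Eᵢ/kT = 0, 1.583.
Z = Σ gᵢe^(−Eᵢ/kT) = 1·e^(−0) + 3·e^(−1.583) = 1.000 + 0.6161 = 1.616.
⟨E⟩ = 3.965, ⟨E²⟩ = 41.24.
C_V/k_B = (⟨E²⟩ − ⟨E⟩²)/(kT)² = (41.24 − 15.72)/43.16 = 0.59.

0.59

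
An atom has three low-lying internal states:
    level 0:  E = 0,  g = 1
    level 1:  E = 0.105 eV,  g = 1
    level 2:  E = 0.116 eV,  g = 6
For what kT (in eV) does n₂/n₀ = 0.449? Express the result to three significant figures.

n₂/n₀ = (g₂/g₀) exp[−(E₂−E₀)/kT] = 0.449.
⇒ (E₂−E₀)/kT = ln((6/1)/0.449) = ln(13.363) = 2.5925.
kT = 0.116 eV / 2.5925 = 0.0447 eV.

0.0447 eV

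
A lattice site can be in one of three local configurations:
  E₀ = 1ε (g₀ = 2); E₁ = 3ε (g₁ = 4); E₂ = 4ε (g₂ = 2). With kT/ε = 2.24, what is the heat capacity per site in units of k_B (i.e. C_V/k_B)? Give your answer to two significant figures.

0.27

Eᵢ/kT = 0.4464, 1.339, 1.786.
Z = Σ gᵢe^(−Eᵢ/kT) = 2·e^(−0.4464) + 4·e^(−1.339) + 2·e^(−1.786) = 1.280 + 1.048 + 0.3353 = 2.663.
⟨E⟩ = 2.165 ε, ⟨E²⟩ = 6.037 ε².
C_V/k_B = (⟨E²⟩ − ⟨E⟩²)/(kT)² = (6.037 − 4.687)/5.018 = 0.27.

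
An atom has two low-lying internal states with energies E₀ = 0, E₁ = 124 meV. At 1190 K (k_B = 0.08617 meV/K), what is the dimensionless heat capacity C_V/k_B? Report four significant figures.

0.2588

k_BT = 0.08617 × 1190 K = 102.542 meV.
Eᵢ/kT = 0, 1.20926.
Z = Σ e^(−Eᵢ/kT) = e^(−0) + e^(−1.20926) = 1.00000 + 0.298418 = 1.29842.
⟨E⟩ = 28.4991 meV, ⟨E²⟩ = 3533.89 meV².
C_V/k_B = (⟨E²⟩ − ⟨E⟩²)/(kT)² = (3533.89 − 812.199)/10514.9 = 0.2588.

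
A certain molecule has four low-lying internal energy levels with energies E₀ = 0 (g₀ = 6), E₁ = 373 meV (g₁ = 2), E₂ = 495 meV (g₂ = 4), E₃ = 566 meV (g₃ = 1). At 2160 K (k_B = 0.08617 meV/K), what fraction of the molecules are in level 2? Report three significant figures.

0.0424

k_BT = 0.08617 × 2160 K = 186.13 meV.
Eᵢ/kT = 0, 2.0040, 2.6594, 3.0409.
Z = Σ gᵢe^(−Eᵢ/kT) = 6·e^(−0) + 2·e^(−2.0040) + 4·e^(−2.6594) + 1·e^(−3.0409) = 6.0000 + 0.26959 + 0.27996 + 0.047792 = 6.5973.
P₂ = g₂ e^(−E₂/kT) / Z = 0.27996/6.5973 = 0.0424.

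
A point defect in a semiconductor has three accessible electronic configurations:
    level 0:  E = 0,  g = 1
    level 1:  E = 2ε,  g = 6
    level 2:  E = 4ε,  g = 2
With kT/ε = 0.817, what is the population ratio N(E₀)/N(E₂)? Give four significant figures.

66.87

n₀/n₂ = (g₀/g₂) exp[−(E₀−E₂)/kT] = (1/2) × exp(−(-4ε)/(0.817ε)) = (1/2) × exp(4.89596) = 66.87.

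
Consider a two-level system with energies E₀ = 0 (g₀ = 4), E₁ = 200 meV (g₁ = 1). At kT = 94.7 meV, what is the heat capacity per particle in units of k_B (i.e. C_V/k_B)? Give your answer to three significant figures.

0.127

Eᵢ/kT = 0, 2.1119.
Z = Σ gᵢe^(−Eᵢ/kT) = 4·e^(−0) + 1·e^(−2.1119) = 4.0000 + 0.12101 = 4.1210.
⟨E⟩ = 5.8728 meV, ⟨E²⟩ = 1174.6 meV².
C_V/k_B = (⟨E²⟩ − ⟨E⟩²)/(kT)² = (1174.6 − 34.490)/8968.1 = 0.127.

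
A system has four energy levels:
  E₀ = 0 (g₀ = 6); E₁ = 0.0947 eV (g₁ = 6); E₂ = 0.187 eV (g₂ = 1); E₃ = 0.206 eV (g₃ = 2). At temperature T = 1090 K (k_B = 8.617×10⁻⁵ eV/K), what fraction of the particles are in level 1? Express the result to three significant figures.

0.256

k_BT = 8.617×10⁻⁵ × 1090 K = 0.093925 eV.
Eᵢ/kT = 0, 1.0083, 1.9910, 2.1932.
Z = Σ gᵢe^(−Eᵢ/kT) = 6·e^(−0) + 6·e^(−1.0083) + 1·e^(−1.9910) + 2·e^(−2.1932) = 6.0000 + 2.1890 + 0.13656 + 0.22312 = 8.5487.
P₁ = g₁ e^(−E₁/kT) / Z = 2.1890/8.5487 = 0.256.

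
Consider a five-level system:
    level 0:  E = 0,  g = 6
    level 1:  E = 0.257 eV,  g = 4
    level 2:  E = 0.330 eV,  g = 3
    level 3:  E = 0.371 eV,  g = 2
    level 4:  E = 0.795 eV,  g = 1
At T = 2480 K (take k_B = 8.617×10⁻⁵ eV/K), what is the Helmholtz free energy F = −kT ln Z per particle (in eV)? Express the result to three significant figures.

k_BT = 8.617×10⁻⁵ × 2480 K = 0.21370 eV.
Eᵢ/kT = 0, 1.2026, 1.5442, 1.7361, 3.7202.
Z = Σ gᵢe^(−Eᵢ/kT) = 6·e^(−0) + 4·e^(−1.2026) + 3·e^(−1.5442) + 2·e^(−1.7361) + 1·e^(−3.7202) = 6.0000 + 1.2016 + 0.64045 + 0.35241 + 0.024229 = 8.2187.
F = −kT ln Z = −0.21370 × ln(8.2187) = −0.21370 × 2.1064 = -0.450 eV.

-0.450 eV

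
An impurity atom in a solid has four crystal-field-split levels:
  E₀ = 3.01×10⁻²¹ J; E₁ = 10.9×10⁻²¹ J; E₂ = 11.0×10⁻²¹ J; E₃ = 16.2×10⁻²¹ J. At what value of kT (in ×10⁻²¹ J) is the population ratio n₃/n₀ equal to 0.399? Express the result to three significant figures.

n₃/n₀ = exp[−(E₃−E₀)/kT] = 0.399.
⇒ (E₃−E₀)/kT = ln(1/0.399) = ln(2.5063) = 0.91881.
kT = 13.19 ×10⁻²¹ J / 0.91881 = 14.4 ×10⁻²¹ J.

14.4 ×10⁻²¹ J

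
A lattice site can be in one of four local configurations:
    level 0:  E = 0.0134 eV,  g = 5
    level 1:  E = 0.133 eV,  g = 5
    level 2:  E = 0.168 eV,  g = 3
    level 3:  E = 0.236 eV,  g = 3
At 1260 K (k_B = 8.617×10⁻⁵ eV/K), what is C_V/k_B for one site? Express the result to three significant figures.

k_BT = 8.617×10⁻⁵ × 1260 K = 0.10857 eV.
Eᵢ/kT = 0.12342, 1.2250, 1.5474, 2.1737.
Z = Σ gᵢe^(−Eᵢ/kT) = 5·e^(−0.12342) + 5·e^(−1.2250) + 3·e^(−1.5474) + 3·e^(−2.1737) = 4.4195 + 1.4688 + 0.63840 + 0.34127 = 6.8680.
⟨E⟩ = 0.064409 eV, ⟨E²⟩ = 0.0092896 eV².
C_V/k_B = (⟨E²⟩ − ⟨E⟩²)/(kT)² = (0.0092896 − 0.0041485)/0.011787 = 0.436.

0.436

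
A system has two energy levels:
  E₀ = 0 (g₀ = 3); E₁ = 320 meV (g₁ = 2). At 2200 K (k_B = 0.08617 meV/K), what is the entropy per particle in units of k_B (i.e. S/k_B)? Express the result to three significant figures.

k_BT = 0.08617 × 2200 K = 189.57 meV.
Eᵢ/kT = 0, 1.6880.
Z = Σ gᵢe^(−Eᵢ/kT) = 3·e^(−0) + 2·e^(−1.6880) = 3.0000 + 0.36978 = 3.3698.
⟨E⟩ = Σ EᵢPᵢ = 35.115 meV.
S/k_B = ln Z + ⟨E⟩/kT = ln(3.3698) + 35.115/189.57 = 1.2149 + 0.18524 = 1.40.

1.40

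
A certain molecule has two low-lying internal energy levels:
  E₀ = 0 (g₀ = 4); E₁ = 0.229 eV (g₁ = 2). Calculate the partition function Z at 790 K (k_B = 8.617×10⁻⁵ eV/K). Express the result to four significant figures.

k_BT = 8.617×10⁻⁵ × 790 K = 0.0680743 eV.
Eᵢ/kT = 0, 3.36397.
Z = Σ gᵢe^(−Eᵢ/kT) = 4·e^(−0) + 2·e^(−3.36397) = 4.00000 + 0.0691953 = 4.06920.

Z = 4.069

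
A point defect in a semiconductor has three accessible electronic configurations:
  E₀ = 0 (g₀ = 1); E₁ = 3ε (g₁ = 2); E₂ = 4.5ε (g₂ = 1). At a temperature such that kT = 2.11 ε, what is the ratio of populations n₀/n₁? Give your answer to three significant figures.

2.07

n₀/n₁ = (g₀/g₁) exp[−(E₀−E₁)/kT] = (1/2) × exp(−(-3ε)/(2.11ε)) = (1/2) × exp(1.4218) = 2.07.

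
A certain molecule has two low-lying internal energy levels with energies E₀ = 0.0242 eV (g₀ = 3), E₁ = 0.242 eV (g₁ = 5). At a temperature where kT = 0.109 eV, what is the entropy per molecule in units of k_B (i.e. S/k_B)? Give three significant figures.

1.67

Eᵢ/kT = 0.22202, 2.2202.
Z = Σ gᵢe^(−Eᵢ/kT) = 3·e^(−0.22202) + 5·e^(−2.2202) = 2.4027 + 0.54294 = 2.9456.
⟨E⟩ = Σ EᵢPᵢ = 0.064346 eV.
S/k_B = ln Z + ⟨E⟩/kT = ln(2.9456) + 0.064346/0.109 = 1.0803 + 0.59033 = 1.67.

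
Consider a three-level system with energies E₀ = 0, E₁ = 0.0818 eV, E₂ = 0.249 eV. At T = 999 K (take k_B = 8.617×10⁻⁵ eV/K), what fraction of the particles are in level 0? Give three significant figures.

k_BT = 8.617×10⁻⁵ × 999 K = 0.086084 eV.
Eᵢ/kT = 0, 0.95023, 2.8925.
Z = Σ e^(−Eᵢ/kT) = e^(−0) + e^(−0.95023) + e^(−2.8925) = 1.0000 + 0.38665 + 0.055437 = 1.4421.
P₀ = e^(−E₀/kT) / Z = 1.0000/1.4421 = 0.693.

0.693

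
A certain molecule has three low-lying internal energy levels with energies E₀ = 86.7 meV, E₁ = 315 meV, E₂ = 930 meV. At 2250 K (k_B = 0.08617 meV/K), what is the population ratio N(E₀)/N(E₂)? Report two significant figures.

k_BT = 0.08617 × 2250 K = 193.9 meV.
n₀/n₂ = exp[−(E₀−E₂)/kT] = exp(−(-843.3 meV)/(193.9 meV)) = exp(4.349) = 77.

77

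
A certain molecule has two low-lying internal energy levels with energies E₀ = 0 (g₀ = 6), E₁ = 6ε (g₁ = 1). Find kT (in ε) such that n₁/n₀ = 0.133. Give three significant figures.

26.6 ε

n₁/n₀ = (g₁/g₀) exp[−(E₁−E₀)/kT] = 0.133.
⇒ (E₁−E₀)/kT = ln((1/6)/0.133) = ln(1.2531) = 0.22562.
kT = 6ε / 0.22562 = 26.6 ε.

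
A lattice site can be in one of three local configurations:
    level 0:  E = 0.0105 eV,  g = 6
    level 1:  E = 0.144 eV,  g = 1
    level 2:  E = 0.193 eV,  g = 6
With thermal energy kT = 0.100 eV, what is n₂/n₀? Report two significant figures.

0.16

n₂/n₀ = (g₂/g₀) exp[−(E₂−E₀)/kT] = (6/6) × exp(−(0.1825 eV)/(0.100 eV)) = (6/6) × exp(-1.825) = 0.16.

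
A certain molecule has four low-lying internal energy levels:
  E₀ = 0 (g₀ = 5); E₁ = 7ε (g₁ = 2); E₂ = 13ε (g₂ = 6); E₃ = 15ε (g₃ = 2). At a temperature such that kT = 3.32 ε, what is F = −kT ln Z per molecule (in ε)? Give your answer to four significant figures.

-5.589 ε

Eᵢ/kT = 0, 2.10843, 3.91566, 4.51807.
Z = Σ gᵢe^(−Eᵢ/kT) = 5·e^(−0) + 2·e^(−2.10843) + 6·e^(−3.91566) + 2·e^(−4.51807) = 5.00000 + 0.242857 + 0.119564 + 0.0218201 = 5.38424.
F = −kT ln Z = −3.32 × ln(5.38424) = −3.32 × 1.68348 = -5.589 ε.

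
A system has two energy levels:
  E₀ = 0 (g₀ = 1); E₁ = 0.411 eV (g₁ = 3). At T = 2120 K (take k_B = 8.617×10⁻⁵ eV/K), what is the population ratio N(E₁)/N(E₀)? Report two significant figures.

k_BT = 8.617×10⁻⁵ × 2120 K = 0.1827 eV.
n₁/n₀ = (g₁/g₀) exp[−(E₁−E₀)/kT] = (3/1) × exp(−(0.411 eV)/(0.1827 eV)) = (3/1) × exp(-2.250) = 0.32.

0.32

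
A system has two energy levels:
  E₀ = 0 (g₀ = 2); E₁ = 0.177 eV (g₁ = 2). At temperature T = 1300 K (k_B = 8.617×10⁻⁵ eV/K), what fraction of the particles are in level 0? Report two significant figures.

k_BT = 8.617×10⁻⁵ × 1300 K = 0.1120 eV.
Eᵢ/kT = 0, 1.580.
Z = Σ gᵢe^(−Eᵢ/kT) = 2·e^(−0) + 2·e^(−1.580) = 2.000 + 0.4120 = 2.412.
P₀ = g₀ e^(−E₀/kT) / Z = 2.000/2.412 = 0.83.

0.83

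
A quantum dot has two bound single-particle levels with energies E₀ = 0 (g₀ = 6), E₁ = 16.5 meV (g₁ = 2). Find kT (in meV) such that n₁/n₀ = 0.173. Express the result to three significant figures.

25.2 meV

n₁/n₀ = (g₁/g₀) exp[−(E₁−E₀)/kT] = 0.173.
⇒ (E₁−E₀)/kT = ln((2/6)/0.173) = ln(1.9268) = 0.65586.
kT = 16.5 meV / 0.65586 = 25.2 meV.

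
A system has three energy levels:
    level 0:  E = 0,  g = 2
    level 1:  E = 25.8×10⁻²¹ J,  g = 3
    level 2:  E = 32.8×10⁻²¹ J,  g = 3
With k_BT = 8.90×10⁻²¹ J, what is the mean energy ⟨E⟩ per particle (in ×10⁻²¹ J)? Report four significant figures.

Eᵢ/kT = 0, 2.89888, 3.68539.
Z = Σ gᵢe^(−Eᵢ/kT) = 2·e^(−0) + 3·e^(−2.89888) + 3·e^(−3.68539) = 2.00000 + 0.165255 + 0.0752622 = 2.24052.
⟨E⟩ = Σ Eᵢ gᵢe^(−Eᵢ/kT) / Z = (0·2.00000 + 25.8·0.165255 + 32.8·0.0752622) / 2.24052 = 3.005 ×10⁻²¹ J.

3.005 ×10⁻²¹ J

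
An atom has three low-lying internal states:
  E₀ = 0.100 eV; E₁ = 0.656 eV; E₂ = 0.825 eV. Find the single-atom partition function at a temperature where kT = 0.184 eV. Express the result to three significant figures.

Z = 0.620

Eᵢ/kT = 0.54348, 3.5652, 4.4837.
Z = Σ e^(−Eᵢ/kT) = e^(−0.54348) + e^(−3.5652) + e^(−4.4837) = 0.58072 + 0.028291 + 0.011292 = 0.62030.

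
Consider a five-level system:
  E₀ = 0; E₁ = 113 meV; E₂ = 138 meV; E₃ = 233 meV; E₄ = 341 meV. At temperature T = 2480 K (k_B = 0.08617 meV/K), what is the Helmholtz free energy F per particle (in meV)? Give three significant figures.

-208 meV

k_BT = 0.08617 × 2480 K = 213.70 meV.
Eᵢ/kT = 0, 0.52878, 0.64577, 1.0903, 1.5957.
Z = Σ e^(−Eᵢ/kT) = e^(−0) + e^(−0.52878) + e^(−0.64577) + e^(−1.0903) + e^(−1.5957) = 1.0000 + 0.58932 + 0.52426 + 0.33612 + 0.20277 = 2.6525.
F = −kT ln Z = −213.70 × ln(2.6525) = −213.70 × 0.97550 = -208 meV.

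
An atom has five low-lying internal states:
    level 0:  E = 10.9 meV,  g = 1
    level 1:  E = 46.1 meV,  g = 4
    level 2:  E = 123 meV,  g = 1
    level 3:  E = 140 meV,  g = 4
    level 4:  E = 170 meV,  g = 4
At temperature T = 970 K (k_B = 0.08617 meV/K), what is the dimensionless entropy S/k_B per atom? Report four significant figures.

k_BT = 0.08617 × 970 K = 83.5849 meV.
Eᵢ/kT = 0.130406, 0.551535, 1.47156, 1.67494, 2.03386.
Z = Σ gᵢe^(−Eᵢ/kT) = 1·e^(−0.130406) + 4·e^(−0.551535) + 1·e^(−1.47156) + 4·e^(−1.67494) + 4·e^(−2.03386) = 0.877739 + 2.30426 + 0.229567 + 0.749278 + 0.523318 = 4.68416.
⟨E⟩ = Σ EᵢPᵢ = 72.1353 meV.
S/k_B = ln Z + ⟨E⟩/kT = ln(4.68416) + 72.1353/83.5849 = 1.54419 + 0.863018 = 2.407.

2.407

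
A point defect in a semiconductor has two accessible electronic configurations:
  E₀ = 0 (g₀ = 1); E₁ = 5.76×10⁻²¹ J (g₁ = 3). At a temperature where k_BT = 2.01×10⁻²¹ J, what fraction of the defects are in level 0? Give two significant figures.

Eᵢ/kT = 0, 2.866.
Z = Σ gᵢe^(−Eᵢ/kT) = 1·e^(−0) + 3·e^(−2.866) = 1.000 + 0.1708 = 1.171.
P₀ = g₀ e^(−E₀/kT) / Z = 1.000/1.171 = 0.85.

0.85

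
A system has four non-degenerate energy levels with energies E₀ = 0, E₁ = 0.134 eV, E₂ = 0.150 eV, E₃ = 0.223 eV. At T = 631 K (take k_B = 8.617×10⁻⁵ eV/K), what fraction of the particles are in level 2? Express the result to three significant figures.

k_BT = 8.617×10⁻⁵ × 631 K = 0.054373 eV.
Eᵢ/kT = 0, 2.4645, 2.7587, 4.1013.
Z = Σ e^(−Eᵢ/kT) = e^(−0) + e^(−2.4645) + e^(−2.7587) + e^(−4.1013) = 1.0000 + 0.085051 + 0.063374 + 0.016551 = 1.1650.
P₂ = e^(−E₂/kT) / Z = 0.063374/1.1650 = 0.0544.

0.0544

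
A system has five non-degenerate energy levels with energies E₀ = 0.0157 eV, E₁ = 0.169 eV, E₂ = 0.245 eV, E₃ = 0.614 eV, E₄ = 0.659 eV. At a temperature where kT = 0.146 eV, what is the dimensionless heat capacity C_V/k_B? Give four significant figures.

0.6271

Eᵢ/kT = 0.107534, 1.15753, 1.67808, 4.20548, 4.51370.
Z = Σ e^(−Eᵢ/kT) = e^(−0.107534) + e^(−1.15753) + e^(−1.67808) + e^(−4.20548) + e^(−4.51370) = 0.898046 + 0.314261 + 0.186732 + 0.0149136 + 0.0109578 = 1.42491.
⟨E⟩ = 0.0907685 eV, ⟨E²⟩ = 0.0216061 eV².
C_V/k_B = (⟨E²⟩ − ⟨E⟩²)/(kT)² = (0.0216061 − 0.00823892)/0.0213160 = 0.6271.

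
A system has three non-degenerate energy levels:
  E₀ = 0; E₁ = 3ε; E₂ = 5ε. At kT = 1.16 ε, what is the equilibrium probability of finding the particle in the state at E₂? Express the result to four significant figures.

Eᵢ/kT = 0, 2.58621, 4.31034.
Z = Σ e^(−Eᵢ/kT) = e^(−0) + e^(−2.58621) + e^(−4.31034) = 1.00000 + 0.0753049 + 0.0134290 = 1.08873.
P₂ = e^(−E₂/kT) / Z = 0.0134290/1.08873 = 0.01233.

0.01233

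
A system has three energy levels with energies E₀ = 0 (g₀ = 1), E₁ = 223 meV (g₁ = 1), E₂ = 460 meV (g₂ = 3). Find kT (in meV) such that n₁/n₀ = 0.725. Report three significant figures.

693 meV

n₁/n₀ = (g₁/g₀) exp[−(E₁−E₀)/kT] = 0.725.
⇒ (E₁−E₀)/kT = ln((1/1)/0.725) = ln(1.3793) = 0.32158.
kT = 223 meV / 0.32158 = 693 meV.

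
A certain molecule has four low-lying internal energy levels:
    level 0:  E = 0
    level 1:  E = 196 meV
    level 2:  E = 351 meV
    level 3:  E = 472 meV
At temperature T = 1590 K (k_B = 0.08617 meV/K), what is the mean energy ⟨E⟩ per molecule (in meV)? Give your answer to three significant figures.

k_BT = 0.08617 × 1590 K = 137.01 meV.
Eᵢ/kT = 0, 1.4306, 2.5619, 3.4450.
Z = Σ e^(−Eᵢ/kT) = e^(−0) + e^(−1.4306) + e^(−2.5619) + e^(−3.4450) = 1.0000 + 0.23917 + 0.077158 + 0.031905 = 1.3482.
⟨E⟩ = Σ Eᵢ e^(−Eᵢ/kT) / Z = (0·1.0000 + 196·0.23917 + 351·0.077158 + 472·0.031905) / 1.3482 = 66.0 meV.

66.0 meV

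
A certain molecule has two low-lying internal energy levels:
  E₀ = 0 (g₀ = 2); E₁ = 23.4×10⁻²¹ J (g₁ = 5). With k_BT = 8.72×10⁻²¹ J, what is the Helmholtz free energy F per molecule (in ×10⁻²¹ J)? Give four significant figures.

-7.419 ×10⁻²¹ J

Eᵢ/kT = 0, 2.68349.
Z = Σ gᵢe^(−Eᵢ/kT) = 2·e^(−0) + 5·e^(−2.68349) = 2.00000 + 0.341621 = 2.34162.
F = −kT ln Z = −8.72 × ln(2.34162) = −8.72 × 0.850843 = -7.419 ×10⁻²¹ J.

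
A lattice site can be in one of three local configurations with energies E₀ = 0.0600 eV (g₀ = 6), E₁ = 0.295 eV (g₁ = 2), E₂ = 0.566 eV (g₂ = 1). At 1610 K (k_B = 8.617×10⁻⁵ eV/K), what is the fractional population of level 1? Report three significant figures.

0.0575

k_BT = 8.617×10⁻⁵ × 1610 K = 0.13873 eV.
Eᵢ/kT = 0.43249, 2.1264, 4.0799.
Z = Σ gᵢe^(−Eᵢ/kT) = 6·e^(−0.43249) + 2·e^(−2.1264) + 1·e^(−4.0799) = 3.8933 + 0.23853 + 0.016909 = 4.1487.
P₁ = g₁ e^(−E₁/kT) / Z = 0.23853/4.1487 = 0.0575.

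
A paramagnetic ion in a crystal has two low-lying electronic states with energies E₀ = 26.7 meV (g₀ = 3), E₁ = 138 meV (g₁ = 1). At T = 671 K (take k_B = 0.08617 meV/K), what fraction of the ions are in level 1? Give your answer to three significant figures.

k_BT = 0.08617 × 671 K = 57.820 meV.
Eᵢ/kT = 0.46178, 2.3867.
Z = Σ gᵢe^(−Eᵢ/kT) = 3·e^(−0.46178) + 1·e^(−2.3867) = 1.8905 + 0.091933 = 1.9824.
P₁ = g₁ e^(−E₁/kT) / Z = 0.091933/1.9824 = 0.0464.

0.0464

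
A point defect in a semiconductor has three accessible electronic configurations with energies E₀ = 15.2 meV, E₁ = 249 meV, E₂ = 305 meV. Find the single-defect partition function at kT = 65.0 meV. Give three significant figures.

Eᵢ/kT = 0.23385, 3.8308, 4.6923.
Z = Σ e^(−Eᵢ/kT) = e^(−0.23385) + e^(−3.8308) + e^(−4.6923) = 0.79148 + 0.021692 + 0.0091656 = 0.82234.

Z = 0.822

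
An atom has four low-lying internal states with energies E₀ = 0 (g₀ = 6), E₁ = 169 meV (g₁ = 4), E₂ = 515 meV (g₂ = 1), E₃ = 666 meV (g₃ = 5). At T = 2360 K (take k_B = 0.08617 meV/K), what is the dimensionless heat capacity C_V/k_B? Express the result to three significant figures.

0.387

k_BT = 0.08617 × 2360 K = 203.36 meV.
Eᵢ/kT = 0, 0.83104, 2.5325, 3.2750.
Z = Σ gᵢe^(−Eᵢ/kT) = 6·e^(−0) + 4·e^(−0.83104) + 1·e^(−2.5325) + 5·e^(−3.2750) = 6.0000 + 1.7424 + 0.079460 + 0.18908 = 8.0109.
⟨E⟩ = 57.586 meV, ⟨E²⟩ = 19312 meV².
C_V/k_B = (⟨E²⟩ − ⟨E⟩²)/(kT)² = (19312 − 3316.1)/41355 = 0.387.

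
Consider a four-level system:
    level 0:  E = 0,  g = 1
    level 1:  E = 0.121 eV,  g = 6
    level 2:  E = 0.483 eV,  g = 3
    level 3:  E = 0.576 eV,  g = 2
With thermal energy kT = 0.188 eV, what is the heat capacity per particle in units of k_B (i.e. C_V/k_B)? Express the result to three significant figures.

0.405

Eᵢ/kT = 0, 0.64362, 2.5691, 3.0638.
Z = Σ gᵢe^(−Eᵢ/kT) = 1·e^(−0) + 6·e^(−0.64362) + 3·e^(−2.5691) + 2·e^(−3.0638) = 1.0000 + 3.1523 + 0.22981 + 0.093420 = 4.4755.
⟨E⟩ = 0.12205 eV, ⟨E²⟩ = 0.029217 eV².
C_V/k_B = (⟨E²⟩ − ⟨E⟩²)/(kT)² = (0.029217 − 0.014896)/0.035344 = 0.405.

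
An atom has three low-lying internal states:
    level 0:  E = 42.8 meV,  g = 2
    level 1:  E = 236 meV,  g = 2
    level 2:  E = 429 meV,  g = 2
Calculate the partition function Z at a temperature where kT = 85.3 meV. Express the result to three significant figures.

Eᵢ/kT = 0.50176, 2.7667, 5.0293.
Z = Σ gᵢe^(−Eᵢ/kT) = 2·e^(−0.50176) + 2·e^(−2.7667) + 2·e^(−5.0293) = 1.2109 + 0.12574 + 0.013087 = 1.3497.

Z = 1.35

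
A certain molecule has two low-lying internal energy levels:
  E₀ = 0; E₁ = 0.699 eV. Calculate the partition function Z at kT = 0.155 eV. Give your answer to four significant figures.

Z = 1.011

Eᵢ/kT = 0, 4.50968.
Z = Σ e^(−Eᵢ/kT) = e^(−0) + e^(−4.50968) = 1.00000 + 0.0110020 = 1.01100.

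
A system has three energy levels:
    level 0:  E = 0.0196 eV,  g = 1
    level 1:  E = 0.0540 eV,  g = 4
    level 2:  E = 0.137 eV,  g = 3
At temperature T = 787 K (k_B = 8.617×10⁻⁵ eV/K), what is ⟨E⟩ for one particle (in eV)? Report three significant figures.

0.0565 eV

k_BT = 8.617×10⁻⁵ × 787 K = 0.067816 eV.
Eᵢ/kT = 0.28902, 0.79627, 2.0202.
Z = Σ gᵢe^(−Eᵢ/kT) = 1·e^(−0.28902) + 4·e^(−0.79627) + 3·e^(−2.0202) = 0.74900 + 1.8040 + 0.39789 = 2.9509.
⟨E⟩ = Σ Eᵢ gᵢe^(−Eᵢ/kT) / Z = (0.0196·0.74900 + 0.0540·1.8040 + 0.137·0.39789) / 2.9509 = 0.0565 eV.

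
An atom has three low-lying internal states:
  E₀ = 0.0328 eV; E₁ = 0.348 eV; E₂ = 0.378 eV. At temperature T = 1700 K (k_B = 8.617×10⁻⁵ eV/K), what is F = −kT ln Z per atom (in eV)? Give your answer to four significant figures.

k_BT = 8.617×10⁻⁵ × 1700 K = 0.146489 eV.
Eᵢ/kT = 0.223908, 2.37560, 2.58040.
Z = Σ e^(−Eᵢ/kT) = e^(−0.223908) + e^(−2.37560) + e^(−2.58040) = 0.799389 + 0.0929587 + 0.0757437 = 0.968091.
F = −kT ln Z = −0.146489 × ln(0.968091) = −0.146489 × -0.0324292 = 0.004751 eV.

0.004751 eV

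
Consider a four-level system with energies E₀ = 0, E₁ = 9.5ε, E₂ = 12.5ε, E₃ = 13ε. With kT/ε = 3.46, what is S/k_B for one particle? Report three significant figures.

Eᵢ/kT = 0, 2.7457, 3.6127, 3.7572.
Z = Σ e^(−Eᵢ/kT) = e^(−0) + e^(−2.7457) + e^(−3.6127) + e^(−3.7572) = 1.0000 + 0.064203 + 0.026979 + 0.023349 = 1.1145.
⟨E⟩ = Σ EᵢPᵢ = 1.1222 ε.
S/k_B = ln Z + ⟨E⟩/kT = ln(1.1145) + 1.1222/3.46 = 0.10841 + 0.32434 = 0.433.

0.433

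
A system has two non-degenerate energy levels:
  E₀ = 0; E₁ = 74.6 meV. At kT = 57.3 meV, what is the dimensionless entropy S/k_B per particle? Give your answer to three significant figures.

Eᵢ/kT = 0, 1.3019.
Z = Σ e^(−Eᵢ/kT) = e^(−0) + e^(−1.3019) = 1.0000 + 0.27201 = 1.2720.
⟨E⟩ = Σ EᵢPᵢ = 15.953 meV.
S/k_B = ln Z + ⟨E⟩/kT = ln(1.2720) + 15.953/57.3 = 0.24059 + 0.27841 = 0.519.

0.519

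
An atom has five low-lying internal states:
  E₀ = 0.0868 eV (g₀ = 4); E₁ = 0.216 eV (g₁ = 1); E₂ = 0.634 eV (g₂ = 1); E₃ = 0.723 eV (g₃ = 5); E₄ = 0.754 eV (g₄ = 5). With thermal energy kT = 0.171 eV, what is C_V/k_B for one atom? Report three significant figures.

0.745

Eᵢ/kT = 0.50760, 1.2632, 3.7076, 4.2281, 4.4094.
Z = Σ gᵢe^(−Eᵢ/kT) = 4·e^(−0.50760) + 1·e^(−1.2632) + 1·e^(−3.7076) + 5·e^(−4.2281) + 5·e^(−4.4094) = 2.4078 + 0.28275 + 0.024536 + 0.072900 + 0.060812 = 2.8488.
⟨E⟩ = 0.13486 eV, ⟨E²⟩ = 0.039973 eV².
C_V/k_B = (⟨E²⟩ − ⟨E⟩²)/(kT)² = (0.039973 − 0.018187)/0.029241 = 0.745.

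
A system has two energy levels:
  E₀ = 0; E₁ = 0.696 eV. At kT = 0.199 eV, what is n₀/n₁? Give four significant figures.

n₀/n₁ = exp[−(E₀−E₁)/kT] = exp(−(-0.696 eV)/(0.199 eV)) = exp(3.49749) = 33.03.

33.03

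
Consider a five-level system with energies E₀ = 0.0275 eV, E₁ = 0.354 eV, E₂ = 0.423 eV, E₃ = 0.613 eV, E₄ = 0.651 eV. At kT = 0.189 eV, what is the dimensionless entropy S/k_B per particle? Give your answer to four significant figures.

Eᵢ/kT = 0.145503, 1.87302, 2.23810, 3.24339, 3.44444.
Z = Σ e^(−Eᵢ/kT) = e^(−0.145503) + e^(−1.87302) + e^(−2.23810) + e^(−3.24339) + e^(−3.44444) = 0.864587 + 0.153659 + 0.106661 + 0.0390314 + 0.0319226 = 1.19586.
⟨E⟩ = Σ EᵢPᵢ = 0.140482 eV.
S/k_B = ln Z + ⟨E⟩/kT = ln(1.19586) + 0.140482/0.189 = 0.178866 + 0.743291 = 0.9222.

0.9222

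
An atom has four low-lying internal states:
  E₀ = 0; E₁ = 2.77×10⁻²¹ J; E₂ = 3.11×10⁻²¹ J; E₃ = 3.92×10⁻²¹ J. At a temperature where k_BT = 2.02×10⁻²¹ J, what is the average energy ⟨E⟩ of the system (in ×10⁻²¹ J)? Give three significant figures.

Eᵢ/kT = 0, 1.3713, 1.5396, 1.9406.
Z = Σ e^(−Eᵢ/kT) = e^(−0) + e^(−1.3713) + e^(−1.5396) + e^(−1.9406) = 1.0000 + 0.25378 + 0.21447 + 0.14362 = 1.6119.
⟨E⟩ = Σ Eᵢ e^(−Eᵢ/kT) / Z = (0·1.0000 + 2.77·0.25378 + 3.11·0.21447 + 3.92·0.14362) / 1.6119 = 1.20 ×10⁻²¹ J.

1.20 ×10⁻²¹ J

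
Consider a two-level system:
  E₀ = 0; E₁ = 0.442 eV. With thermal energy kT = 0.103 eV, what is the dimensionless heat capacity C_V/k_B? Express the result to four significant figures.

Eᵢ/kT = 0, 4.29126.
Z = Σ e^(−Eᵢ/kT) = e^(−0) + e^(−4.29126) = 1.00000 + 0.0136877 = 1.01369.
⟨E⟩ = 0.00596826 eV, ⟨E²⟩ = 0.00263797 eV².
C_V/k_B = (⟨E²⟩ − ⟨E⟩²)/(kT)² = (0.00263797 − 0.0000356201)/0.0106090 = 0.2453.

0.2453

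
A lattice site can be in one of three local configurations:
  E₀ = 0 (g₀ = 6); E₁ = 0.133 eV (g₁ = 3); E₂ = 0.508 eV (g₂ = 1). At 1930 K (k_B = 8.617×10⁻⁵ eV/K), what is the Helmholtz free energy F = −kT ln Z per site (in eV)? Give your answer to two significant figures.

k_BT = 8.617×10⁻⁵ × 1930 K = 0.1663 eV.
Eᵢ/kT = 0, 0.7998, 3.055.
Z = Σ gᵢe^(−Eᵢ/kT) = 6·e^(−0) + 3·e^(−0.7998) + 1·e^(−3.055) = 6.000 + 1.348 + 0.04712 = 7.395.
F = −kT ln Z = −0.1663 × ln(7.395) = −0.1663 × 2.001 = -0.33 eV.

-0.33 eV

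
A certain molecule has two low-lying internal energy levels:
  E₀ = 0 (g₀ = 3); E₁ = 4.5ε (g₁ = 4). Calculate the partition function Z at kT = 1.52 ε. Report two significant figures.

Eᵢ/kT = 0, 2.961.
Z = Σ gᵢe^(−Eᵢ/kT) = 3·e^(−0) + 4·e^(−2.961) = 3.000 + 0.2071 = 3.207.

Z = 3.2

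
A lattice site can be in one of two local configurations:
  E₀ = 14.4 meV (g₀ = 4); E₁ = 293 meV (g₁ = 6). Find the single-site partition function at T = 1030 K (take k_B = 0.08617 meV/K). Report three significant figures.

k_BT = 0.08617 × 1030 K = 88.755 meV.
Eᵢ/kT = 0.16224, 3.3012.
Z = Σ gᵢe^(−Eᵢ/kT) = 4·e^(−0.16224) + 6·e^(−3.3012) = 3.4009 + 0.22103 = 3.6219.

Z = 3.62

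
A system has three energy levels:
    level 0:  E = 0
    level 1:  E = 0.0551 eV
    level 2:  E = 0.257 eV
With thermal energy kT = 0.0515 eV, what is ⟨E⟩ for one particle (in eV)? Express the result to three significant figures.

Eᵢ/kT = 0, 1.0699, 4.9903.
Z = Σ e^(−Eᵢ/kT) = e^(−0) + e^(−1.0699) + e^(−4.9903) = 1.0000 + 0.34304 + 0.0068036 = 1.3498.
⟨E⟩ = Σ Eᵢ e^(−Eᵢ/kT) / Z = (0·1.0000 + 0.0551·0.34304 + 0.257·0.0068036) / 1.3498 = 0.0153 eV.

0.0153 eV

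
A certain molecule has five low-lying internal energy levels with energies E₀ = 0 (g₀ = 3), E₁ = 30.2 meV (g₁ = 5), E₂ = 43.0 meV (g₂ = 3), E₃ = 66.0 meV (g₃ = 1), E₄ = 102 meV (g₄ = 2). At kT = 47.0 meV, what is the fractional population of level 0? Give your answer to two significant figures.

0.41

Eᵢ/kT = 0, 0.6426, 0.9149, 1.404, 2.170.
Z = Σ gᵢe^(−Eᵢ/kT) = 3·e^(−0) + 5·e^(−0.6426) + 3·e^(−0.9149) + 1·e^(−1.404) + 2·e^(−2.170) = 3.000 + 2.630 + 1.202 + 0.2456 + 0.2284 = 7.306.
P₀ = g₀ e^(−E₀/kT) / Z = 3.000/7.306 = 0.41.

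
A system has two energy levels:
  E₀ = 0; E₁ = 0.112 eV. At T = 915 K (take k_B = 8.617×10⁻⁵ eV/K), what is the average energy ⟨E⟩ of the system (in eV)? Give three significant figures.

k_BT = 8.617×10⁻⁵ × 915 K = 0.078846 eV.
Eᵢ/kT = 0, 1.4205.
Z = Σ e^(−Eᵢ/kT) = e^(−0) + e^(−1.4205) = 1.0000 + 0.24159 = 1.2416.
⟨E⟩ = Σ Eᵢ e^(−Eᵢ/kT) / Z = (0·1.0000 + 0.112·0.24159) / 1.2416 = 0.0218 eV.

0.0218 eV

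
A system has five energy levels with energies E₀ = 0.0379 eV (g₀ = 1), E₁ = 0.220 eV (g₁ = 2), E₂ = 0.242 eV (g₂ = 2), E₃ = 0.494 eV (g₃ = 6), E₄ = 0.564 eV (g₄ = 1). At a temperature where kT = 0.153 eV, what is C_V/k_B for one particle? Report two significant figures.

Eᵢ/kT = 0.2477, 1.438, 1.582, 3.229, 3.686.
Z = Σ gᵢe^(−Eᵢ/kT) = 1·e^(−0.2477) + 2·e^(−1.438) + 2·e^(−1.582) + 6·e^(−3.229) + 1·e^(−3.686) = 0.7806 + 0.4748 + 0.4111 + 0.2376 + 0.02507 = 1.929.
⟨E⟩ = 0.1892 eV, ⟨E²⟩ = 0.05917 eV².
C_V/k_B = (⟨E²⟩ − ⟨E⟩²)/(kT)² = (0.05917 − 0.03580)/0.02341 = 1.0.

1.0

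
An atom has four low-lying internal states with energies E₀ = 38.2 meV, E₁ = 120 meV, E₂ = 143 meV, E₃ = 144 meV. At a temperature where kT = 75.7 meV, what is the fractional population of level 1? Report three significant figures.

0.185

Eᵢ/kT = 0.50462, 1.5852, 1.8890, 1.9022.
Z = Σ e^(−Eᵢ/kT) = e^(−0.50462) + e^(−1.5852) + e^(−1.8890) + e^(−1.9022) = 0.60373 + 0.20491 + 0.15122 + 0.14924 = 1.1091.
P₁ = e^(−E₁/kT) / Z = 0.20491/1.1091 = 0.185.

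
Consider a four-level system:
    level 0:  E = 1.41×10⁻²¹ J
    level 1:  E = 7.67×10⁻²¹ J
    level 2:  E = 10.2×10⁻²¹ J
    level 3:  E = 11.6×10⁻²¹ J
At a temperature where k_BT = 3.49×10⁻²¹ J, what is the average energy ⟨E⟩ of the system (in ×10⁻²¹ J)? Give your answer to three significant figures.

Eᵢ/kT = 0.40401, 2.1977, 2.9226, 3.3238.
Z = Σ e^(−Eᵢ/kT) = e^(−0.40401) + e^(−2.1977) + e^(−2.9226) + e^(−3.3238) = 0.66764 + 0.11106 + 0.053794 + 0.036016 = 0.86851.
⟨E⟩ = Σ Eᵢ e^(−Eᵢ/kT) / Z = (1.41·0.66764 + 7.67·0.11106 + 10.2·0.053794 + 11.6·0.036016) / 0.86851 = 3.18 ×10⁻²¹ J.

3.18 ×10⁻²¹ J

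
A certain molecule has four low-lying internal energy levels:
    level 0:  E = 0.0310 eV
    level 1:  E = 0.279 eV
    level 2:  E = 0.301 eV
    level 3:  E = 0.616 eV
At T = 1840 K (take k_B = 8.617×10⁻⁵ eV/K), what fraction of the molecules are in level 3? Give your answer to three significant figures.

k_BT = 8.617×10⁻⁵ × 1840 K = 0.15855 eV.
Eᵢ/kT = 0.19552, 1.7597, 1.8985, 3.8852.
Z = Σ e^(−Eᵢ/kT) = e^(−0.19552) + e^(−1.7597) + e^(−1.8985) + e^(−3.8852) = 0.82241 + 0.17210 + 0.14979 + 0.020544 = 1.1648.
P₃ = e^(−E₃/kT) / Z = 0.020544/1.1648 = 0.0176.

0.0176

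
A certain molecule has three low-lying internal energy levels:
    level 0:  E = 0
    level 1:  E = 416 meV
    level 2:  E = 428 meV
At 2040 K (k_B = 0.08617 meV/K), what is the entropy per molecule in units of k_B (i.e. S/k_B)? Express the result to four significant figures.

0.5352

k_BT = 0.08617 × 2040 K = 175.787 meV.
Eᵢ/kT = 0, 2.36650, 2.43476.
Z = Σ e^(−Eᵢ/kT) = e^(−0) + e^(−2.36650) + e^(−2.43476) = 1.00000 + 0.0938085 + 0.0876188 = 1.18143.
⟨E⟩ = Σ EᵢPᵢ = 64.7734 meV.
S/k_B = ln Z + ⟨E⟩/kT = ln(1.18143) + 64.7734/175.787 = 0.166726 + 0.368477 = 0.5352.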